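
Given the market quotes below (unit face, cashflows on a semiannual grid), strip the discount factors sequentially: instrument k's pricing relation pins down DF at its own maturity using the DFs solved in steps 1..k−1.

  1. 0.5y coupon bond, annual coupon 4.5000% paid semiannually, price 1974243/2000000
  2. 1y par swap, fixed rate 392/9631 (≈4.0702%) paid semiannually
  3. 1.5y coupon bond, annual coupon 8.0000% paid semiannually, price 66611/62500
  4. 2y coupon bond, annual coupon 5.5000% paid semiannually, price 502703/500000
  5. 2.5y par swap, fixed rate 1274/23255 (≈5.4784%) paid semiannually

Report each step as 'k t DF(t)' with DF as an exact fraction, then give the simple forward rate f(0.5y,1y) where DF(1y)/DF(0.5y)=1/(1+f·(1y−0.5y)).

1 1/2 4827/5000
2 1 1201/1250
3 3/2 9507/10000
4 2 1803/2000
5 5/2 4363/5000
f(0.5y,1y) = ((4827/5000)/(1201/1250) − 1)/(1/2) = 23/2402 ≈ 0.9575%

step 1 [0.5y] bond c/2=9/400: DF=(1974243/2000000 − 9/400·(0))/(1+9/400) = 4827/5000 ≈ 0.965400
step 2 [1y] swap r/2=196/9631: DF=(1 − 196/9631·(0.965400))/(1+196/9631) = 1201/1250 ≈ 0.960800
step 3 [1.5y] bond c/2=1/25: DF=(66611/62500 − 1/25·(0.965400+0.960800))/(1+1/25) = 9507/10000 ≈ 0.950700
step 4 [2y] bond c/2=11/400: DF=(502703/500000 − 11/400·(0.965400+0.960800+0.950700))/(1+11/400) = 1803/2000 ≈ 0.901500
step 5 [2.5y] swap r/2=637/23255: DF=(1 − 637/23255·(0.965400+0.960800+0.950700+0.901500))/(1+637/23255) = 4363/5000 ≈ 0.872600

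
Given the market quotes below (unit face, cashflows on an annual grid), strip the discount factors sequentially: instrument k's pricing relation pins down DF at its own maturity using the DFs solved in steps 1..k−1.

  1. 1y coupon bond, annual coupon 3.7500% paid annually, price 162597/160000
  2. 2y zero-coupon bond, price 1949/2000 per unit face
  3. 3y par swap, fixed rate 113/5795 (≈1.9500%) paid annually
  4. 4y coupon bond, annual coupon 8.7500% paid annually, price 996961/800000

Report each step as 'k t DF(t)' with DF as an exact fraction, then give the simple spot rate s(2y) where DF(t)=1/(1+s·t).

1 1 1959/2000
2 2 1949/2000
3 3 1887/2000
4 4 1141/1250
s(2y) = (1/(1949/2000) − 1)/(2) = 51/3898 ≈ 1.3084%

step 1 [1y] bond c/1=3/80: DF=(162597/160000 − 3/80·(0))/(1+3/80) = 1959/2000 ≈ 0.979500
step 2 [2y] zero: DF = P = 1949/2000 ≈ 0.974500
step 3 [3y] swap r/1=113/5795: DF=(1 − 113/5795·(0.979500+0.974500))/(1+113/5795) = 1887/2000 ≈ 0.943500
step 4 [4y] bond c/1=7/80: DF=(996961/800000 − 7/80·(0.979500+0.974500+0.943500))/(1+7/80) = 1141/1250 ≈ 0.912800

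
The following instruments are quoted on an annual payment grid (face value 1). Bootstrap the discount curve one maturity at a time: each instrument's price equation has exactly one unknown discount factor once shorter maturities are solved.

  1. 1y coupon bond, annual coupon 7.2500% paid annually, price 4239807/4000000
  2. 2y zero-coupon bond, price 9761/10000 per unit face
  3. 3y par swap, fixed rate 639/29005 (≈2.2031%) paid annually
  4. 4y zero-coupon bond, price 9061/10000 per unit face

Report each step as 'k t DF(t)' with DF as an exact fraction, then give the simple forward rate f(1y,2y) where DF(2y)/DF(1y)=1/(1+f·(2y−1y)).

step 1 [1y] bond c/1=29/400: DF=(4239807/4000000 − 29/400·(0))/(1+29/400) = 9883/10000 ≈ 0.988300
step 2 [2y] zero: DF = P = 9761/10000 ≈ 0.976100
step 3 [3y] swap r/1=639/29005: DF=(1 − 639/29005·(0.988300+0.976100))/(1+639/29005) = 9361/10000 ≈ 0.936100
step 4 [4y] zero: DF = P = 9061/10000 ≈ 0.906100

1 1 9883/10000
2 2 9761/10000
3 3 9361/10000
4 4 9061/10000
f(1y,2y) = ((9883/10000)/(9761/10000) − 1)/(1) = 122/9761 ≈ 1.2499%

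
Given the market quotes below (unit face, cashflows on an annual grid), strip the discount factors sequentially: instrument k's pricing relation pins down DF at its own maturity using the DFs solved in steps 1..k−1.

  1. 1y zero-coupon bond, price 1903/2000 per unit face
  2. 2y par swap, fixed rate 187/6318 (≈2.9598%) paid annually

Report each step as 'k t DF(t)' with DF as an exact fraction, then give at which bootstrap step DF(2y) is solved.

1 1 1903/2000
2 2 9439/10000
DF(2y) is solved at step 2

step 1 [1y] zero: DF = P = 1903/2000 ≈ 0.951500
step 2 [2y] swap r/1=187/6318: DF=(1 − 187/6318·(0.951500))/(1+187/6318) = 9439/10000 ≈ 0.943900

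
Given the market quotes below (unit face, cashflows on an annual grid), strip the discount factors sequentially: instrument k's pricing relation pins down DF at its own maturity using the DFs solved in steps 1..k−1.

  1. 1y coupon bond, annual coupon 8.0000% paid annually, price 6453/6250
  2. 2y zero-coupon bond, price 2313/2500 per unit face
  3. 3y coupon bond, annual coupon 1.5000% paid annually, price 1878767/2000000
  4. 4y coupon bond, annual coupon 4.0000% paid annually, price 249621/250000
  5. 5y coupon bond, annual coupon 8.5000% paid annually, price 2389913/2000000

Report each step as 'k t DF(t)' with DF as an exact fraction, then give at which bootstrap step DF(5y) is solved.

1 1 239/250
2 2 2313/2500
3 3 8977/10000
4 4 2133/2500
5 5 1021/1250
DF(5y) is solved at step 5

step 1 [1y] bond c/1=2/25: DF=(6453/6250 − 2/25·(0))/(1+2/25) = 239/250 ≈ 0.956000
step 2 [2y] zero: DF = P = 2313/2500 ≈ 0.925200
step 3 [3y] bond c/1=3/200: DF=(1878767/2000000 − 3/200·(0.956000+0.925200))/(1+3/200) = 8977/10000 ≈ 0.897700
step 4 [4y] bond c/1=1/25: DF=(249621/250000 − 1/25·(0.956000+0.925200+0.897700))/(1+1/25) = 2133/2500 ≈ 0.853200
step 5 [5y] bond c/1=17/200: DF=(2389913/2000000 − 17/200·(0.956000+0.925200+0.897700+0.853200))/(1+17/200) = 1021/1250 ≈ 0.816800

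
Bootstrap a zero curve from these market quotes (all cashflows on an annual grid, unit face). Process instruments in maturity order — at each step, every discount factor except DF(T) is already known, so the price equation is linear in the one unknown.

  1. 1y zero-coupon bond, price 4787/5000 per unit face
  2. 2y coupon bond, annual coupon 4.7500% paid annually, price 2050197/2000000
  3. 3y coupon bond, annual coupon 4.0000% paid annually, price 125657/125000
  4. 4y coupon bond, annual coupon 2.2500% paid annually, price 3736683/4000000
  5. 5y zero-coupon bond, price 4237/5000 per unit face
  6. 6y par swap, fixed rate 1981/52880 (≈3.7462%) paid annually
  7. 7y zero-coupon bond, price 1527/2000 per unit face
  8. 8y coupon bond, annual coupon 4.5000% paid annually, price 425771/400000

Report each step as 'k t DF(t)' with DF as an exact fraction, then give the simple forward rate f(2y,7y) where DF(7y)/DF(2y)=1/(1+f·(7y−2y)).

1 1 4787/5000
2 2 1169/1250
3 3 4469/5000
4 4 8523/10000
5 5 4237/5000
6 6 8019/10000
7 7 1527/2000
8 8 379/500
f(2y,7y) = ((1169/1250)/(1527/2000) − 1)/(5) = 1717/38175 ≈ 4.4977%

step 1 [1y] zero: DF = P = 4787/5000 ≈ 0.957400
step 2 [2y] bond c/1=19/400: DF=(2050197/2000000 − 19/400·(0.957400))/(1+19/400) = 1169/1250 ≈ 0.935200
step 3 [3y] bond c/1=1/25: DF=(125657/125000 − 1/25·(0.957400+0.935200))/(1+1/25) = 4469/5000 ≈ 0.893800
step 4 [4y] bond c/1=9/400: DF=(3736683/4000000 − 9/400·(0.957400+0.935200+0.893800))/(1+9/400) = 8523/10000 ≈ 0.852300
step 5 [5y] zero: DF = P = 4237/5000 ≈ 0.847400
step 6 [6y] swap r/1=1981/52880: DF=(1 − 1981/52880·(0.957400+0.935200+0.893800+0.852300+0.847400))/(1+1981/52880) = 8019/10000 ≈ 0.801900
step 7 [7y] zero: DF = P = 1527/2000 ≈ 0.763500
step 8 [8y] bond c/1=9/200: DF=(425771/400000 − 9/200·(0.957400+0.935200+0.893800+0.852300+0.847400+0.801900+0.763500))/(1+9/200) = 379/500 ≈ 0.758000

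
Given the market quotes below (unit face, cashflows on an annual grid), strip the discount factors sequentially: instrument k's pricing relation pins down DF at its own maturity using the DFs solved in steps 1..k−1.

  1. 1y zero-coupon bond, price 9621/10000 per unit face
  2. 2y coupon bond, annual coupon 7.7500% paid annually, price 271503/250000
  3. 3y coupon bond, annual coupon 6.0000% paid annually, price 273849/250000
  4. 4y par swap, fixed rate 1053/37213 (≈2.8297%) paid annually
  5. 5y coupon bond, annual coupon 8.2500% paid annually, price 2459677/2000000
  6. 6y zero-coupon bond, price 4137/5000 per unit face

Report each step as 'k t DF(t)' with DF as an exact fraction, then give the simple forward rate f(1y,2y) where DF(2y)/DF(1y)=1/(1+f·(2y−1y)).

1 1 9621/10000
2 2 9387/10000
3 3 4629/5000
4 4 8947/10000
5 5 341/400
6 6 4137/5000
f(1y,2y) = ((9621/10000)/(9387/10000) − 1)/(1) = 26/1043 ≈ 2.4928%

step 1 [1y] zero: DF = P = 9621/10000 ≈ 0.962100
step 2 [2y] bond c/1=31/400: DF=(271503/250000 − 31/400·(0.962100))/(1+31/400) = 9387/10000 ≈ 0.938700
step 3 [3y] bond c/1=3/50: DF=(273849/250000 − 3/50·(0.962100+0.938700))/(1+3/50) = 4629/5000 ≈ 0.925800
step 4 [4y] swap r/1=1053/37213: DF=(1 − 1053/37213·(0.962100+0.938700+0.925800))/(1+1053/37213) = 8947/10000 ≈ 0.894700
step 5 [5y] bond c/1=33/400: DF=(2459677/2000000 − 33/400·(0.962100+0.938700+0.925800+0.894700))/(1+33/400) = 341/400 ≈ 0.852500
step 6 [6y] zero: DF = P = 4137/5000 ≈ 0.827400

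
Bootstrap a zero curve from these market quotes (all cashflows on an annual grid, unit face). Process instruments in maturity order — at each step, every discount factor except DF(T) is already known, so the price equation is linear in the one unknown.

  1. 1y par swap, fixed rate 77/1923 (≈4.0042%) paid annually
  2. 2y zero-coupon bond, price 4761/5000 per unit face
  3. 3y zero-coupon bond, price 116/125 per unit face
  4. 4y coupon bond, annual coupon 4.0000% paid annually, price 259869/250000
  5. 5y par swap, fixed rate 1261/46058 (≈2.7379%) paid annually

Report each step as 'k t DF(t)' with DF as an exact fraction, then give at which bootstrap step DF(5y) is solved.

step 1 [1y] swap r/1=77/1923: DF=(1 − 77/1923·(0))/(1+77/1923) = 1923/2000 ≈ 0.961500
step 2 [2y] zero: DF = P = 4761/5000 ≈ 0.952200
step 3 [3y] zero: DF = P = 116/125 ≈ 0.928000
step 4 [4y] bond c/1=1/25: DF=(259869/250000 − 1/25·(0.961500+0.952200+0.928000))/(1+1/25) = 4451/5000 ≈ 0.890200
step 5 [5y] swap r/1=1261/46058: DF=(1 − 1261/46058·(0.961500+0.952200+0.928000+0.890200))/(1+1261/46058) = 8739/10000 ≈ 0.873900

1 1 1923/2000
2 2 4761/5000
3 3 116/125
4 4 4451/5000
5 5 8739/10000
DF(5y) is solved at step 5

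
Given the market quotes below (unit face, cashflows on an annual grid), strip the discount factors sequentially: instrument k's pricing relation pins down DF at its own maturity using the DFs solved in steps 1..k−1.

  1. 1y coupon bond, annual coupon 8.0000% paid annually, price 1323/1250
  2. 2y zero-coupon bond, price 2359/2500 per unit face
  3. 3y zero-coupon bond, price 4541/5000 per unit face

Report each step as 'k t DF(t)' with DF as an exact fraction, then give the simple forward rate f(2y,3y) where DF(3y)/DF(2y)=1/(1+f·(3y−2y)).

1 1 49/50
2 2 2359/2500
3 3 4541/5000
f(2y,3y) = ((2359/2500)/(4541/5000) − 1)/(1) = 177/4541 ≈ 3.8978%

step 1 [1y] bond c/1=2/25: DF=(1323/1250 − 2/25·(0))/(1+2/25) = 49/50 ≈ 0.980000
step 2 [2y] zero: DF = P = 2359/2500 ≈ 0.943600
step 3 [3y] zero: DF = P = 4541/5000 ≈ 0.908200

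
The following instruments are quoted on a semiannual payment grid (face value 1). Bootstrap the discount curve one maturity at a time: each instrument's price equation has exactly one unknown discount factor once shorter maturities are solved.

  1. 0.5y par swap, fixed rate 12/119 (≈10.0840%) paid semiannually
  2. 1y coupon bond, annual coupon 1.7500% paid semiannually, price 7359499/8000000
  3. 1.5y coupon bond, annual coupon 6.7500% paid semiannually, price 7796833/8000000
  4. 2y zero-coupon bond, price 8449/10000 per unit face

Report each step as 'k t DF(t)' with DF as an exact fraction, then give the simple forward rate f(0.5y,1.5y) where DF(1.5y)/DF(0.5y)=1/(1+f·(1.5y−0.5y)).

step 1 [0.5y] swap r/2=6/119: DF=(1 − 6/119·(0))/(1+6/119) = 119/125 ≈ 0.952000
step 2 [1y] bond c/2=7/800: DF=(7359499/8000000 − 7/800·(0.952000))/(1+7/800) = 9037/10000 ≈ 0.903700
step 3 [1.5y] bond c/2=27/800: DF=(7796833/8000000 − 27/800·(0.952000+0.903700))/(1+27/800) = 4411/5000 ≈ 0.882200
step 4 [2y] zero: DF = P = 8449/10000 ≈ 0.844900

1 1/2 119/125
2 1 9037/10000
3 3/2 4411/5000
4 2 8449/10000
f(0.5y,1.5y) = ((119/125)/(4411/5000) − 1)/(1) = 349/4411 ≈ 7.9120%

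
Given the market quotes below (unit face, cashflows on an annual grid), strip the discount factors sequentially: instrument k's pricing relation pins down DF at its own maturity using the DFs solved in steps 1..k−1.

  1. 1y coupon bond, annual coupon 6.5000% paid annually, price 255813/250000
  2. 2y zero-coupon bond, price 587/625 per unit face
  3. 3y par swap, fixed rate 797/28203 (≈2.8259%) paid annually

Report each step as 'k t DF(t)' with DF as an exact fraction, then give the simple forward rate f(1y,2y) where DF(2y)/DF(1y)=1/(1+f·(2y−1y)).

step 1 [1y] bond c/1=13/200: DF=(255813/250000 − 13/200·(0))/(1+13/200) = 1201/1250 ≈ 0.960800
step 2 [2y] zero: DF = P = 587/625 ≈ 0.939200
step 3 [3y] swap r/1=797/28203: DF=(1 − 797/28203·(0.960800+0.939200))/(1+797/28203) = 9203/10000 ≈ 0.920300

1 1 1201/1250
2 2 587/625
3 3 9203/10000
f(1y,2y) = ((1201/1250)/(587/625) − 1)/(1) = 27/1174 ≈ 2.2998%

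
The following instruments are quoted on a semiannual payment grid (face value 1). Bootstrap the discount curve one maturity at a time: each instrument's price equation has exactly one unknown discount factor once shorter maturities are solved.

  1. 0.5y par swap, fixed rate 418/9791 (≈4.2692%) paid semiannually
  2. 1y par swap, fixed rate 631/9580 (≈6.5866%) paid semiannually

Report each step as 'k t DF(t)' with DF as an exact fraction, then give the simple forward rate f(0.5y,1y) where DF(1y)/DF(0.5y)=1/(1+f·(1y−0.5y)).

step 1 [0.5y] swap r/2=209/9791: DF=(1 − 209/9791·(0))/(1+209/9791) = 9791/10000 ≈ 0.979100
step 2 [1y] swap r/2=631/19160: DF=(1 − 631/19160·(0.979100))/(1+631/19160) = 9369/10000 ≈ 0.936900

1 1/2 9791/10000
2 1 9369/10000
f(0.5y,1y) = ((9791/10000)/(9369/10000) − 1)/(1/2) = 844/9369 ≈ 9.0084%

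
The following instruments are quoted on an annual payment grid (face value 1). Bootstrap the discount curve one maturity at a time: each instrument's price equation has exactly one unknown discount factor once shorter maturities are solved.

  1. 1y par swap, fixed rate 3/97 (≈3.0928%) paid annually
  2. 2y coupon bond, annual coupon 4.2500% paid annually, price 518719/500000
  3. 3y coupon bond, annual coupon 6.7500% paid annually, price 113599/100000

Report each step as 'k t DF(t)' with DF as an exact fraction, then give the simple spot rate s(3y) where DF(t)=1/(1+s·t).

1 1 97/100
2 2 2389/2500
3 3 589/625
s(3y) = (1/(589/625) − 1)/(3) = 12/589 ≈ 2.0374%

step 1 [1y] swap r/1=3/97: DF=(1 − 3/97·(0))/(1+3/97) = 97/100 ≈ 0.970000
step 2 [2y] bond c/1=17/400: DF=(518719/500000 − 17/400·(0.970000))/(1+17/400) = 2389/2500 ≈ 0.955600
step 3 [3y] bond c/1=27/400: DF=(113599/100000 − 27/400·(0.970000+0.955600))/(1+27/400) = 589/625 ≈ 0.942400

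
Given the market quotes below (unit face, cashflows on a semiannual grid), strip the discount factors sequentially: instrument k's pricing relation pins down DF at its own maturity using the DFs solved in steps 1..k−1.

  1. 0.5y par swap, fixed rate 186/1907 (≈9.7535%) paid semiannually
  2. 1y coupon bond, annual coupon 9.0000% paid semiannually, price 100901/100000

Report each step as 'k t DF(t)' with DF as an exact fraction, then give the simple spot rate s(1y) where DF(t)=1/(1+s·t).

1 1/2 1907/2000
2 1 1849/2000
s(1y) = (1/(1849/2000) − 1)/(1) = 151/1849 ≈ 8.1666%

step 1 [0.5y] swap r/2=93/1907: DF=(1 − 93/1907·(0))/(1+93/1907) = 1907/2000 ≈ 0.953500
step 2 [1y] bond c/2=9/200: DF=(100901/100000 − 9/200·(0.953500))/(1+9/200) = 1849/2000 ≈ 0.924500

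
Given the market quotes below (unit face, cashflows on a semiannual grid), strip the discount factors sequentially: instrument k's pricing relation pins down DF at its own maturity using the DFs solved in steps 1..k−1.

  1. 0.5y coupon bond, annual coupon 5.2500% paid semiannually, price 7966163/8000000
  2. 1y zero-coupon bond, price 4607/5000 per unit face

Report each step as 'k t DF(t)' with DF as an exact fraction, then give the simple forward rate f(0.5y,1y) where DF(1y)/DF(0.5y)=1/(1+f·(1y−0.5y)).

1 1/2 9703/10000
2 1 4607/5000
f(0.5y,1y) = ((9703/10000)/(4607/5000) − 1)/(1/2) = 489/4607 ≈ 10.6143%

step 1 [0.5y] bond c/2=21/800: DF=(7966163/8000000 − 21/800·(0))/(1+21/800) = 9703/10000 ≈ 0.970300
step 2 [1y] zero: DF = P = 4607/5000 ≈ 0.921400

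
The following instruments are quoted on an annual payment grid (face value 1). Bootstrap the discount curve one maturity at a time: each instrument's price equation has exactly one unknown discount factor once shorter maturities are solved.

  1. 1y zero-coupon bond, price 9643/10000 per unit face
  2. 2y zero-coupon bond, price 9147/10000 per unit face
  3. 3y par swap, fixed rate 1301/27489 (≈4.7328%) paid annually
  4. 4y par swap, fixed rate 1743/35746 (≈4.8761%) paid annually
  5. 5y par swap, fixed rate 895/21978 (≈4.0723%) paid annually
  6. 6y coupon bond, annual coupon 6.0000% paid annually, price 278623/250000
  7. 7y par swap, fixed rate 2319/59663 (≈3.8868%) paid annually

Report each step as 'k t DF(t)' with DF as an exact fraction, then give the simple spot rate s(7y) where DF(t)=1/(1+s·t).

step 1 [1y] zero: DF = P = 9643/10000 ≈ 0.964300
step 2 [2y] zero: DF = P = 9147/10000 ≈ 0.914700
step 3 [3y] swap r/1=1301/27489: DF=(1 − 1301/27489·(0.964300+0.914700))/(1+1301/27489) = 8699/10000 ≈ 0.869900
step 4 [4y] swap r/1=1743/35746: DF=(1 − 1743/35746·(0.964300+0.914700+0.869900))/(1+1743/35746) = 8257/10000 ≈ 0.825700
step 5 [5y] swap r/1=895/21978: DF=(1 − 895/21978·(0.964300+0.914700+0.869900+0.825700))/(1+895/21978) = 821/1000 ≈ 0.821000
step 6 [6y] bond c/1=3/50: DF=(278623/250000 − 3/50·(0.964300+0.914700+0.869900+0.825700+0.821000))/(1+3/50) = 4013/5000 ≈ 0.802600
step 7 [7y] swap r/1=2319/59663: DF=(1 − 2319/59663·(0.964300+0.914700+0.869900+0.825700+0.821000+0.802600))/(1+2319/59663) = 7681/10000 ≈ 0.768100

1 1 9643/10000
2 2 9147/10000
3 3 8699/10000
4 4 8257/10000
5 5 821/1000
6 6 4013/5000
7 7 7681/10000
s(7y) = (1/(7681/10000) − 1)/(7) = 2319/53767 ≈ 4.3131%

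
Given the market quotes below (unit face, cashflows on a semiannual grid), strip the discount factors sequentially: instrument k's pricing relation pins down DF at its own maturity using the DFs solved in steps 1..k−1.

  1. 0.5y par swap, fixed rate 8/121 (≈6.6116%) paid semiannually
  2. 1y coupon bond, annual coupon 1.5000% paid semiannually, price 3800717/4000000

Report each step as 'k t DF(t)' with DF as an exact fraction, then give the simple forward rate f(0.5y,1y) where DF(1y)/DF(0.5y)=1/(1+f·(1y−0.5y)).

1 1/2 121/125
2 1 9359/10000
f(0.5y,1y) = ((121/125)/(9359/10000) − 1)/(1/2) = 642/9359 ≈ 6.8597%

step 1 [0.5y] swap r/2=4/121: DF=(1 − 4/121·(0))/(1+4/121) = 121/125 ≈ 0.968000
step 2 [1y] bond c/2=3/400: DF=(3800717/4000000 − 3/400·(0.968000))/(1+3/400) = 9359/10000 ≈ 0.935900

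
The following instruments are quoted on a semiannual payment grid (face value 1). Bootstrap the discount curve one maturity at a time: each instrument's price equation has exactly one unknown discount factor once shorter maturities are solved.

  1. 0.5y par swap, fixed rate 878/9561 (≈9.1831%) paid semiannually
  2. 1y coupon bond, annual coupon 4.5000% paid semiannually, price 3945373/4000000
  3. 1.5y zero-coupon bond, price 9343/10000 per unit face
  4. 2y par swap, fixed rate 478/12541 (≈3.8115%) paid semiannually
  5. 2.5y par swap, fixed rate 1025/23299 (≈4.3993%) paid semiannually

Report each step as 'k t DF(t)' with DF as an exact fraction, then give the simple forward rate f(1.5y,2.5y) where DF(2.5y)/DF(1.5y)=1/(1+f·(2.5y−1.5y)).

step 1 [0.5y] swap r/2=439/9561: DF=(1 − 439/9561·(0))/(1+439/9561) = 9561/10000 ≈ 0.956100
step 2 [1y] bond c/2=9/400: DF=(3945373/4000000 − 9/400·(0.956100))/(1+9/400) = 2359/2500 ≈ 0.943600
step 3 [1.5y] zero: DF = P = 9343/10000 ≈ 0.934300
step 4 [2y] swap r/2=239/12541: DF=(1 − 239/12541·(0.956100+0.943600+0.934300))/(1+239/12541) = 9283/10000 ≈ 0.928300
step 5 [2.5y] swap r/2=1025/46598: DF=(1 − 1025/46598·(0.956100+0.943600+0.934300+0.928300))/(1+1025/46598) = 359/400 ≈ 0.897500

1 1/2 9561/10000
2 1 2359/2500
3 3/2 9343/10000
4 2 9283/10000
5 5/2 359/400
f(1.5y,2.5y) = ((9343/10000)/(359/400) − 1)/(1) = 368/8975 ≈ 4.1003%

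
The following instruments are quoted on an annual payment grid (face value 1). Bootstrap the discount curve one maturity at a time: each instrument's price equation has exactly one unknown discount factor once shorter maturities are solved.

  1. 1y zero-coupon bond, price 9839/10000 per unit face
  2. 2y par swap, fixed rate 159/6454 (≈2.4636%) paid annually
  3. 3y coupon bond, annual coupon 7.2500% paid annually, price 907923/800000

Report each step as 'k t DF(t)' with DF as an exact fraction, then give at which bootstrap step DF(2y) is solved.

1 1 9839/10000
2 2 9523/10000
3 3 9273/10000
DF(2y) is solved at step 2

step 1 [1y] zero: DF = P = 9839/10000 ≈ 0.983900
step 2 [2y] swap r/1=159/6454: DF=(1 − 159/6454·(0.983900))/(1+159/6454) = 9523/10000 ≈ 0.952300
step 3 [3y] bond c/1=29/400: DF=(907923/800000 − 29/400·(0.983900+0.952300))/(1+29/400) = 9273/10000 ≈ 0.927300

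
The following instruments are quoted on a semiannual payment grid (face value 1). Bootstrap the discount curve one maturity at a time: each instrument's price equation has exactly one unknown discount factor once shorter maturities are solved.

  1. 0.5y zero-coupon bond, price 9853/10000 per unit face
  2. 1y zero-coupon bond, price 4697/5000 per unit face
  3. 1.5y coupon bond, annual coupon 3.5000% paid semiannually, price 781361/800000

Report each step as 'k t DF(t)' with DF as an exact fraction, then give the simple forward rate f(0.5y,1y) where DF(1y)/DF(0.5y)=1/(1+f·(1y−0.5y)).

1 1/2 9853/10000
2 1 4697/5000
3 3/2 2317/2500
f(0.5y,1y) = ((9853/10000)/(4697/5000) − 1)/(1/2) = 459/4697 ≈ 9.7722%

step 1 [0.5y] zero: DF = P = 9853/10000 ≈ 0.985300
step 2 [1y] zero: DF = P = 4697/5000 ≈ 0.939400
step 3 [1.5y] bond c/2=7/400: DF=(781361/800000 − 7/400·(0.985300+0.939400))/(1+7/400) = 2317/2500 ≈ 0.926800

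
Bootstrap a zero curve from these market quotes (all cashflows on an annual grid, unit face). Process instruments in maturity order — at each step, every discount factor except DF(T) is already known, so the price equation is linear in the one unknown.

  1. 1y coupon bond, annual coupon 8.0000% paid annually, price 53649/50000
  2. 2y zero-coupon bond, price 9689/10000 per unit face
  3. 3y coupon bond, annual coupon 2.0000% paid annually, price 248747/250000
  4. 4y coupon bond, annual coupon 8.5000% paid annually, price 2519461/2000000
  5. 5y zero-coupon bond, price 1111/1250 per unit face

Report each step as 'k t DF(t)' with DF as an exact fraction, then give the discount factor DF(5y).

step 1 [1y] bond c/1=2/25: DF=(53649/50000 − 2/25·(0))/(1+2/25) = 1987/2000 ≈ 0.993500
step 2 [2y] zero: DF = P = 9689/10000 ≈ 0.968900
step 3 [3y] bond c/1=1/50: DF=(248747/250000 − 1/50·(0.993500+0.968900))/(1+1/50) = 937/1000 ≈ 0.937000
step 4 [4y] bond c/1=17/200: DF=(2519461/2000000 − 17/200·(0.993500+0.968900+0.937000))/(1+17/200) = 9339/10000 ≈ 0.933900
step 5 [5y] zero: DF = P = 1111/1250 ≈ 0.888800

1 1 1987/2000
2 2 9689/10000
3 3 937/1000
4 4 9339/10000
5 5 1111/1250
DF(5y) = 1111/1250 ≈ 0.888800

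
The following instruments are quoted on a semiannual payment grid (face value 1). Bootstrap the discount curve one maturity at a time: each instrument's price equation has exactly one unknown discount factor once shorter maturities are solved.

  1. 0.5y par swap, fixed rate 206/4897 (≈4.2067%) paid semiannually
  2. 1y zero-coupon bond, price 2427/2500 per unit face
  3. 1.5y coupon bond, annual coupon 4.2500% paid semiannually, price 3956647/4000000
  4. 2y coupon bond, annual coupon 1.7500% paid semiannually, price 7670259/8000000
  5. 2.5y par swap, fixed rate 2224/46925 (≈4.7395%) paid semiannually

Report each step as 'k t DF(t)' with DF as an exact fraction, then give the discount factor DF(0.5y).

step 1 [0.5y] swap r/2=103/4897: DF=(1 − 103/4897·(0))/(1+103/4897) = 4897/5000 ≈ 0.979400
step 2 [1y] zero: DF = P = 2427/2500 ≈ 0.970800
step 3 [1.5y] bond c/2=17/800: DF=(3956647/4000000 − 17/800·(0.979400+0.970800))/(1+17/800) = 116/125 ≈ 0.928000
step 4 [2y] bond c/2=7/800: DF=(7670259/8000000 − 7/800·(0.979400+0.970800+0.928000))/(1+7/800) = 1851/2000 ≈ 0.925500
step 5 [2.5y] swap r/2=1112/46925: DF=(1 − 1112/46925·(0.979400+0.970800+0.928000+0.925500))/(1+1112/46925) = 1111/1250 ≈ 0.888800

1 1/2 4897/5000
2 1 2427/2500
3 3/2 116/125
4 2 1851/2000
5 5/2 1111/1250
DF(0.5y) = 4897/5000 ≈ 0.979400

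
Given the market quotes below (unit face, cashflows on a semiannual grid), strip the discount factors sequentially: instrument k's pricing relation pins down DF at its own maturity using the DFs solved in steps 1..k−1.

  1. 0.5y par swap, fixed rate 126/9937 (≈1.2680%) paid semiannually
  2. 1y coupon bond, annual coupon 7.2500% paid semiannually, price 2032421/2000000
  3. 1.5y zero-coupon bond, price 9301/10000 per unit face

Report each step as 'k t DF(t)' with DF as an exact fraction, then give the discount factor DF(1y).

step 1 [0.5y] swap r/2=63/9937: DF=(1 − 63/9937·(0))/(1+63/9937) = 9937/10000 ≈ 0.993700
step 2 [1y] bond c/2=29/800: DF=(2032421/2000000 − 29/800·(0.993700))/(1+29/800) = 9459/10000 ≈ 0.945900
step 3 [1.5y] zero: DF = P = 9301/10000 ≈ 0.930100

1 1/2 9937/10000
2 1 9459/10000
3 3/2 9301/10000
DF(1y) = 9459/10000 ≈ 0.945900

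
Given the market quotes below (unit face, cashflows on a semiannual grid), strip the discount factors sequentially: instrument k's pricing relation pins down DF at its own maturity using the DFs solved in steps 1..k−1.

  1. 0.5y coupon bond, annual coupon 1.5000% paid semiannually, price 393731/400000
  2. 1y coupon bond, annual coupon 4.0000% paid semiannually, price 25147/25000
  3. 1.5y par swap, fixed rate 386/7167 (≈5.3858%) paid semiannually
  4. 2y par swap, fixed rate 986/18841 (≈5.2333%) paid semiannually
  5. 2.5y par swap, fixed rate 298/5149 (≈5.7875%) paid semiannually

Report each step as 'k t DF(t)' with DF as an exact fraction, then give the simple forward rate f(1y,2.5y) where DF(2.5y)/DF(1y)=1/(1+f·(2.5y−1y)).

step 1 [0.5y] bond c/2=3/400: DF=(393731/400000 − 3/400·(0))/(1+3/400) = 977/1000 ≈ 0.977000
step 2 [1y] bond c/2=1/50: DF=(25147/25000 − 1/50·(0.977000))/(1+1/50) = 967/1000 ≈ 0.967000
step 3 [1.5y] swap r/2=193/7167: DF=(1 − 193/7167·(0.977000+0.967000))/(1+193/7167) = 2307/2500 ≈ 0.922800
step 4 [2y] swap r/2=493/18841: DF=(1 − 493/18841·(0.977000+0.967000+0.922800))/(1+493/18841) = 4507/5000 ≈ 0.901400
step 5 [2.5y] swap r/2=149/5149: DF=(1 − 149/5149·(0.977000+0.967000+0.922800+0.901400))/(1+149/5149) = 8659/10000 ≈ 0.865900

1 1/2 977/1000
2 1 967/1000
3 3/2 2307/2500
4 2 4507/5000
5 5/2 8659/10000
f(1y,2.5y) = ((967/1000)/(8659/10000) − 1)/(3/2) = 674/8659 ≈ 7.7838%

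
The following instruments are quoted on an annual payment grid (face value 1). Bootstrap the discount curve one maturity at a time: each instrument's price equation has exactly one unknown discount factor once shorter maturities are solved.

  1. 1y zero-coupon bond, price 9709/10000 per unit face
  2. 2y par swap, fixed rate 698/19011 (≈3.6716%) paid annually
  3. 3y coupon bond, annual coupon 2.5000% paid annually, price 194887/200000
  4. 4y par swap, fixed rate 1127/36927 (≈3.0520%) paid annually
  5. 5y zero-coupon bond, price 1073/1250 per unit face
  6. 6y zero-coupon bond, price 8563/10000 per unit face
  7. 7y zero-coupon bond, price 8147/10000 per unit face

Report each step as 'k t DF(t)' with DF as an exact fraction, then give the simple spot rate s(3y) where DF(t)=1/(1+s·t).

step 1 [1y] zero: DF = P = 9709/10000 ≈ 0.970900
step 2 [2y] swap r/1=698/19011: DF=(1 − 698/19011·(0.970900))/(1+698/19011) = 4651/5000 ≈ 0.930200
step 3 [3y] bond c/1=1/40: DF=(194887/200000 − 1/40·(0.970900+0.930200))/(1+1/40) = 9043/10000 ≈ 0.904300
step 4 [4y] swap r/1=1127/36927: DF=(1 − 1127/36927·(0.970900+0.930200+0.904300))/(1+1127/36927) = 8873/10000 ≈ 0.887300
step 5 [5y] zero: DF = P = 1073/1250 ≈ 0.858400
step 6 [6y] zero: DF = P = 8563/10000 ≈ 0.856300
step 7 [7y] zero: DF = P = 8147/10000 ≈ 0.814700

1 1 9709/10000
2 2 4651/5000
3 3 9043/10000
4 4 8873/10000
5 5 1073/1250
6 6 8563/10000
7 7 8147/10000
s(3y) = (1/(9043/10000) − 1)/(3) = 319/9043 ≈ 3.5276%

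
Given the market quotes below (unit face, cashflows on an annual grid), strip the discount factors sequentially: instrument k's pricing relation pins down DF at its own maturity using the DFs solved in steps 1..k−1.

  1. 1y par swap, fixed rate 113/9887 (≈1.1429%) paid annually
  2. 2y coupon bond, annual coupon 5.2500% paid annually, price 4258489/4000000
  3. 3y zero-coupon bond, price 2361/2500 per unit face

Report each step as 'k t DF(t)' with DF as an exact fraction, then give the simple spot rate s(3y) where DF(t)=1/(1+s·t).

1 1 9887/10000
2 2 4811/5000
3 3 2361/2500
s(3y) = (1/(2361/2500) − 1)/(3) = 139/7083 ≈ 1.9624%

step 1 [1y] swap r/1=113/9887: DF=(1 − 113/9887·(0))/(1+113/9887) = 9887/10000 ≈ 0.988700
step 2 [2y] bond c/1=21/400: DF=(4258489/4000000 − 21/400·(0.988700))/(1+21/400) = 4811/5000 ≈ 0.962200
step 3 [3y] zero: DF = P = 2361/2500 ≈ 0.944400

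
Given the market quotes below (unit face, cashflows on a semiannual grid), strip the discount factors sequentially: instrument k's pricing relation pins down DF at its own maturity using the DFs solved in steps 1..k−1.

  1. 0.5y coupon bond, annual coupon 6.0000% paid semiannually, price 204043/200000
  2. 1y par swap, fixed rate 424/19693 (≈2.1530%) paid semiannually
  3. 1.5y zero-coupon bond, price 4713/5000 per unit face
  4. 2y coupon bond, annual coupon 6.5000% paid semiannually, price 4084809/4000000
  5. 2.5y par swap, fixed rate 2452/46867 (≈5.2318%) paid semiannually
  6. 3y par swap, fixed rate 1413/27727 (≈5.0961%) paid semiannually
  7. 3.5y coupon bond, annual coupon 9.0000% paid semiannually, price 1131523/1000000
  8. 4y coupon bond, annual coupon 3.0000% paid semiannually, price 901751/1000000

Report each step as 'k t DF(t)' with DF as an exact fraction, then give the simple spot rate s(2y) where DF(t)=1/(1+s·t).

step 1 [0.5y] bond c/2=3/100: DF=(204043/200000 − 3/100·(0))/(1+3/100) = 1981/2000 ≈ 0.990500
step 2 [1y] swap r/2=212/19693: DF=(1 − 212/19693·(0.990500))/(1+212/19693) = 2447/2500 ≈ 0.978800
step 3 [1.5y] zero: DF = P = 4713/5000 ≈ 0.942600
step 4 [2y] bond c/2=13/400: DF=(4084809/4000000 − 13/400·(0.990500+0.978800+0.942600))/(1+13/400) = 4487/5000 ≈ 0.897400
step 5 [2.5y] swap r/2=1226/46867: DF=(1 − 1226/46867·(0.990500+0.978800+0.942600+0.897400))/(1+1226/46867) = 4387/5000 ≈ 0.877400
step 6 [3y] swap r/2=1413/55454: DF=(1 − 1413/55454·(0.990500+0.978800+0.942600+0.897400+0.877400))/(1+1413/55454) = 8587/10000 ≈ 0.858700
step 7 [3.5y] bond c/2=9/200: DF=(1131523/1000000 − 9/200·(0.990500+0.978800+0.942600+0.897400+0.877400+0.858700))/(1+9/200) = 211/250 ≈ 0.844000
step 8 [4y] bond c/2=3/200: DF=(901751/1000000 − 3/200·(0.990500+0.978800+0.942600+0.897400+0.877400+0.858700+0.844000))/(1+3/200) = 397/500 ≈ 0.794000

1 1/2 1981/2000
2 1 2447/2500
3 3/2 4713/5000
4 2 4487/5000
5 5/2 4387/5000
6 3 8587/10000
7 7/2 211/250
8 4 397/500
s(2y) = (1/(4487/5000) − 1)/(2) = 513/8974 ≈ 5.7165%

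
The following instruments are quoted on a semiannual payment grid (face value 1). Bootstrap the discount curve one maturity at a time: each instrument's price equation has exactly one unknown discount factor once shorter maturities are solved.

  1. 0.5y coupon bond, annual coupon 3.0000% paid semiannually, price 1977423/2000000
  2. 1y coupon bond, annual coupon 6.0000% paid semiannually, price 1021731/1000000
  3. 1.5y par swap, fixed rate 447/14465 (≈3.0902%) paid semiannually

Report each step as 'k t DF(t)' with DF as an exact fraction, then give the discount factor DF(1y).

1 1/2 9741/10000
2 1 2409/2500
3 3/2 9553/10000
DF(1y) = 2409/2500 ≈ 0.963600

step 1 [0.5y] bond c/2=3/200: DF=(1977423/2000000 − 3/200·(0))/(1+3/200) = 9741/10000 ≈ 0.974100
step 2 [1y] bond c/2=3/100: DF=(1021731/1000000 − 3/100·(0.974100))/(1+3/100) = 2409/2500 ≈ 0.963600
step 3 [1.5y] swap r/2=447/28930: DF=(1 − 447/28930·(0.974100+0.963600))/(1+447/28930) = 9553/10000 ≈ 0.955300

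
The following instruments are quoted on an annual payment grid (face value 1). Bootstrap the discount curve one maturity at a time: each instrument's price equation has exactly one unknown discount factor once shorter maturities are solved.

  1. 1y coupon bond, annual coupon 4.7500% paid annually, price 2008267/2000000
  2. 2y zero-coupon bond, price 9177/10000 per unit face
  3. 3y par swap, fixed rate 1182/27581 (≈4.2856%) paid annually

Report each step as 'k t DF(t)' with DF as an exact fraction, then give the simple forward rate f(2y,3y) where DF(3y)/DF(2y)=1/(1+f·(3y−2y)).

1 1 4793/5000
2 2 9177/10000
3 3 4409/5000
f(2y,3y) = ((9177/10000)/(4409/5000) − 1)/(1) = 359/8818 ≈ 4.0712%

step 1 [1y] bond c/1=19/400: DF=(2008267/2000000 − 19/400·(0))/(1+19/400) = 4793/5000 ≈ 0.958600
step 2 [2y] zero: DF = P = 9177/10000 ≈ 0.917700
step 3 [3y] swap r/1=1182/27581: DF=(1 − 1182/27581·(0.958600+0.917700))/(1+1182/27581) = 4409/5000 ≈ 0.881800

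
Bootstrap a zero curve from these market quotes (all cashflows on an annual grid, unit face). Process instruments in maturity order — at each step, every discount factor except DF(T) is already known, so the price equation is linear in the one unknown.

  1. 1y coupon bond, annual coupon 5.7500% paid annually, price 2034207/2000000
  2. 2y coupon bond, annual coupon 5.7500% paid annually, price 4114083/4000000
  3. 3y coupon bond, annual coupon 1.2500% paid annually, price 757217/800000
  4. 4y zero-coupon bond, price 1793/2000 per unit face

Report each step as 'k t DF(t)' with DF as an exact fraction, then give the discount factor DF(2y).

step 1 [1y] bond c/1=23/400: DF=(2034207/2000000 − 23/400·(0))/(1+23/400) = 4809/5000 ≈ 0.961800
step 2 [2y] bond c/1=23/400: DF=(4114083/4000000 − 23/400·(0.961800))/(1+23/400) = 9203/10000 ≈ 0.920300
step 3 [3y] bond c/1=1/80: DF=(757217/800000 − 1/80·(0.961800+0.920300))/(1+1/80) = 2279/2500 ≈ 0.911600
step 4 [4y] zero: DF = P = 1793/2000 ≈ 0.896500

1 1 4809/5000
2 2 9203/10000
3 3 2279/2500
4 4 1793/2000
DF(2y) = 9203/10000 ≈ 0.920300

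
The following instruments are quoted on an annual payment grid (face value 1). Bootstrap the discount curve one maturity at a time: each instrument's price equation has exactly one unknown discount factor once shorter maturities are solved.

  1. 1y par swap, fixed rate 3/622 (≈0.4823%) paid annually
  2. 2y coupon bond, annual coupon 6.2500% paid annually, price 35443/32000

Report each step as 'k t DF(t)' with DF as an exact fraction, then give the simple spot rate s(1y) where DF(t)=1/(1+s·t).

step 1 [1y] swap r/1=3/622: DF=(1 − 3/622·(0))/(1+3/622) = 622/625 ≈ 0.995200
step 2 [2y] bond c/1=1/16: DF=(35443/32000 − 1/16·(0.995200))/(1+1/16) = 9839/10000 ≈ 0.983900

1 1 622/625
2 2 9839/10000
s(1y) = (1/(622/625) − 1)/(1) = 3/622 ≈ 0.4823%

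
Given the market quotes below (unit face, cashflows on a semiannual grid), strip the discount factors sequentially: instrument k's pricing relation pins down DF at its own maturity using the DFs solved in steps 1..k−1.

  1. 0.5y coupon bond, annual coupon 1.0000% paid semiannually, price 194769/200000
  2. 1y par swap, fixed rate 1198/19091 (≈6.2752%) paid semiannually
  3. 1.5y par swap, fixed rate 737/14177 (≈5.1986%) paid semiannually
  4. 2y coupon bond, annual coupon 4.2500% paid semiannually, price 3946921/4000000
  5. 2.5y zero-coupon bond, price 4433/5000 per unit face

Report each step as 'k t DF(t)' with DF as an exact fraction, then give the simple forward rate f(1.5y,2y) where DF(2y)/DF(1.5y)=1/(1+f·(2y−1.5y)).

1 1/2 969/1000
2 1 9401/10000
3 3/2 9263/10000
4 2 567/625
5 5/2 4433/5000
f(1.5y,2y) = ((9263/10000)/(567/625) − 1)/(1/2) = 191/4536 ≈ 4.2108%

step 1 [0.5y] bond c/2=1/200: DF=(194769/200000 − 1/200·(0))/(1+1/200) = 969/1000 ≈ 0.969000
step 2 [1y] swap r/2=599/19091: DF=(1 − 599/19091·(0.969000))/(1+599/19091) = 9401/10000 ≈ 0.940100
step 3 [1.5y] swap r/2=737/28354: DF=(1 − 737/28354·(0.969000+0.940100))/(1+737/28354) = 9263/10000 ≈ 0.926300
step 4 [2y] bond c/2=17/800: DF=(3946921/4000000 − 17/800·(0.969000+0.940100+0.926300))/(1+17/800) = 567/625 ≈ 0.907200
step 5 [2.5y] zero: DF = P = 4433/5000 ≈ 0.886600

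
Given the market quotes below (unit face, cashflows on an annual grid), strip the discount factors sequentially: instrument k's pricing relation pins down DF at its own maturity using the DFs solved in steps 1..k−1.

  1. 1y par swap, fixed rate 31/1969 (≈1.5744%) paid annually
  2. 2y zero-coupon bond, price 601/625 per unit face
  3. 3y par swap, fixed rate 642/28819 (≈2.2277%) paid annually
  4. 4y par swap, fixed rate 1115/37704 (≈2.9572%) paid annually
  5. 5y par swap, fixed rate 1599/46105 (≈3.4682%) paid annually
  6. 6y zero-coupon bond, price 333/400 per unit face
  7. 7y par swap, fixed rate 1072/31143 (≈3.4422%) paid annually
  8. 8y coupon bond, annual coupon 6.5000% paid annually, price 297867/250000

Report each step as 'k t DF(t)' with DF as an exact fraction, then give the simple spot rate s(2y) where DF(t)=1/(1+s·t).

step 1 [1y] swap r/1=31/1969: DF=(1 − 31/1969·(0))/(1+31/1969) = 1969/2000 ≈ 0.984500
step 2 [2y] zero: DF = P = 601/625 ≈ 0.961600
step 3 [3y] swap r/1=642/28819: DF=(1 − 642/28819·(0.984500+0.961600))/(1+642/28819) = 4679/5000 ≈ 0.935800
step 4 [4y] swap r/1=1115/37704: DF=(1 − 1115/37704·(0.984500+0.961600+0.935800))/(1+1115/37704) = 1777/2000 ≈ 0.888500
step 5 [5y] swap r/1=1599/46105: DF=(1 − 1599/46105·(0.984500+0.961600+0.935800+0.888500))/(1+1599/46105) = 8401/10000 ≈ 0.840100
step 6 [6y] zero: DF = P = 333/400 ≈ 0.832500
step 7 [7y] swap r/1=1072/31143: DF=(1 − 1072/31143·(0.984500+0.961600+0.935800+0.888500+0.840100+0.832500))/(1+1072/31143) = 491/625 ≈ 0.785600
step 8 [8y] bond c/1=13/200: DF=(297867/250000 − 13/200·(0.984500+0.961600+0.935800+0.888500+0.840100+0.832500+0.785600))/(1+13/200) = 3693/5000 ≈ 0.738600

1 1 1969/2000
2 2 601/625
3 3 4679/5000
4 4 1777/2000
5 5 8401/10000
6 6 333/400
7 7 491/625
8 8 3693/5000
s(2y) = (1/(601/625) − 1)/(2) = 12/601 ≈ 1.9967%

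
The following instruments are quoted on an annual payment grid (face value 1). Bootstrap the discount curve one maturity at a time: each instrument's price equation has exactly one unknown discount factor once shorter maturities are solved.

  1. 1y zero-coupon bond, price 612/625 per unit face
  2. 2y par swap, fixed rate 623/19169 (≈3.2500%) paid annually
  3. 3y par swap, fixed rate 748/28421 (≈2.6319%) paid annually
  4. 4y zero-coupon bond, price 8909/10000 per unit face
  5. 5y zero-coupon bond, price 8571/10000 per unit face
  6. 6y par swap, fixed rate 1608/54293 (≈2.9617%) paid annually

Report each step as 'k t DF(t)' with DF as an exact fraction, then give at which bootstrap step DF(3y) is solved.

step 1 [1y] zero: DF = P = 612/625 ≈ 0.979200
step 2 [2y] swap r/1=623/19169: DF=(1 − 623/19169·(0.979200))/(1+623/19169) = 9377/10000 ≈ 0.937700
step 3 [3y] swap r/1=748/28421: DF=(1 − 748/28421·(0.979200+0.937700))/(1+748/28421) = 2313/2500 ≈ 0.925200
step 4 [4y] zero: DF = P = 8909/10000 ≈ 0.890900
step 5 [5y] zero: DF = P = 8571/10000 ≈ 0.857100
step 6 [6y] swap r/1=1608/54293: DF=(1 − 1608/54293·(0.979200+0.937700+0.925200+0.890900+0.857100))/(1+1608/54293) = 1049/1250 ≈ 0.839200

1 1 612/625
2 2 9377/10000
3 3 2313/2500
4 4 8909/10000
5 5 8571/10000
6 6 1049/1250
DF(3y) is solved at step 3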